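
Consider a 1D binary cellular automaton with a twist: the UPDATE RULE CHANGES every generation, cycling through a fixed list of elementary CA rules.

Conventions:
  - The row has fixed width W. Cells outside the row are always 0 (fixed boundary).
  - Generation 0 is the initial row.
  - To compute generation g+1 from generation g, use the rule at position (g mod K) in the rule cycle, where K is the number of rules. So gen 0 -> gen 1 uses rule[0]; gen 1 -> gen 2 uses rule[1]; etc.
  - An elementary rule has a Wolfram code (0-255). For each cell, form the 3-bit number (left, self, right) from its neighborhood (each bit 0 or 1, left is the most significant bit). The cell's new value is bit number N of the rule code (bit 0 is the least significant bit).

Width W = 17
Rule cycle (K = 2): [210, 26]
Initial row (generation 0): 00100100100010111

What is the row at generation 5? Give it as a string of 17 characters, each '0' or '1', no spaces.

Answer: 01110101000000011

Derivation:
Gen 0: 00100100100010111
Gen 1 (rule 210): 01011011010100011
Gen 2 (rule 26): 10010010000010110
Gen 3 (rule 210): 01101101000100011
Gen 4 (rule 26): 11001000101010110
Gen 5 (rule 210): 01110101000000011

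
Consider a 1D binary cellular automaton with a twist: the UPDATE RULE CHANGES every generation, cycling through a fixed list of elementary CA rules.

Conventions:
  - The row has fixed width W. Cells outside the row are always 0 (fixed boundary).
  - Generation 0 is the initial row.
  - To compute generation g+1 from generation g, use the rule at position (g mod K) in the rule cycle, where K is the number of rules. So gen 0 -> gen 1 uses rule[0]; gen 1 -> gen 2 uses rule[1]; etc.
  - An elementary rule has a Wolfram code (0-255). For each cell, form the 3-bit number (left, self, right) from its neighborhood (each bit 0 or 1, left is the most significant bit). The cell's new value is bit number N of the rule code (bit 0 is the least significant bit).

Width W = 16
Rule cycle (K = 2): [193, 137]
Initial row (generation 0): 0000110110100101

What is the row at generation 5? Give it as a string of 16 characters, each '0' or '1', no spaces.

Gen 0: 0000110110100101
Gen 1 (rule 193): 1110010010000000
Gen 2 (rule 137): 1100000000111111
Gen 3 (rule 193): 0101111110011111
Gen 4 (rule 137): 0001111100011110
Gen 5 (rule 193): 1100111101001110

Answer: 1100111101001110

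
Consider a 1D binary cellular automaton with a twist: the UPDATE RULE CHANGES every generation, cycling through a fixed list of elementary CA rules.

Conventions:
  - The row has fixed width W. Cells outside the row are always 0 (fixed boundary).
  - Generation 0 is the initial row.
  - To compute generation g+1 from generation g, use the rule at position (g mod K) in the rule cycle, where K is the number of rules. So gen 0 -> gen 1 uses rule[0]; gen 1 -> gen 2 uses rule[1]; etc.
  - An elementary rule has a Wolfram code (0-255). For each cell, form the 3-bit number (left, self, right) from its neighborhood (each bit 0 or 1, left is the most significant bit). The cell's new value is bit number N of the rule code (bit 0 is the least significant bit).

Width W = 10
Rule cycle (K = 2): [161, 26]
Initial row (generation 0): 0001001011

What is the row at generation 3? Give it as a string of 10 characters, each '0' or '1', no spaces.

Gen 0: 0001001011
Gen 1 (rule 161): 1100000100
Gen 2 (rule 26): 1010001010
Gen 3 (rule 161): 0100100100

Answer: 0100100100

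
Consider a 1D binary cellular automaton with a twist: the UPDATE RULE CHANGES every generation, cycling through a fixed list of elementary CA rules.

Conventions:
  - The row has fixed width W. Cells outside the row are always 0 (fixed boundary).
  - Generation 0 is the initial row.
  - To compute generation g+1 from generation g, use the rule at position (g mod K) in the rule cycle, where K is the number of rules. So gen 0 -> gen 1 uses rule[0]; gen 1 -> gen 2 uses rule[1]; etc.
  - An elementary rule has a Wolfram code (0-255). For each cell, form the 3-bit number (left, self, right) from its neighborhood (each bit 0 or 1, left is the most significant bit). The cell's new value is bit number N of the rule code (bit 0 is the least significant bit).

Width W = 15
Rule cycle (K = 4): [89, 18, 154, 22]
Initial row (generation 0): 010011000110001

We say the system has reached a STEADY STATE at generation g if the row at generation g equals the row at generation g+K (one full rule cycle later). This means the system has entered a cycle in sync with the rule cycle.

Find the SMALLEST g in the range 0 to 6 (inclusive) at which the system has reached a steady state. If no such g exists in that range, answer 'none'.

Answer: 2

Derivation:
Gen 0: 010011000110001
Gen 1 (rule 89): 001011110111100
Gen 2 (rule 18): 010000000000010
Gen 3 (rule 154): 101000000000101
Gen 4 (rule 22): 101100000001101
Gen 5 (rule 89): 001111111101100
Gen 6 (rule 18): 010000000000010
Gen 7 (rule 154): 101000000000101
Gen 8 (rule 22): 101100000001101
Gen 9 (rule 89): 001111111101100
Gen 10 (rule 18): 010000000000010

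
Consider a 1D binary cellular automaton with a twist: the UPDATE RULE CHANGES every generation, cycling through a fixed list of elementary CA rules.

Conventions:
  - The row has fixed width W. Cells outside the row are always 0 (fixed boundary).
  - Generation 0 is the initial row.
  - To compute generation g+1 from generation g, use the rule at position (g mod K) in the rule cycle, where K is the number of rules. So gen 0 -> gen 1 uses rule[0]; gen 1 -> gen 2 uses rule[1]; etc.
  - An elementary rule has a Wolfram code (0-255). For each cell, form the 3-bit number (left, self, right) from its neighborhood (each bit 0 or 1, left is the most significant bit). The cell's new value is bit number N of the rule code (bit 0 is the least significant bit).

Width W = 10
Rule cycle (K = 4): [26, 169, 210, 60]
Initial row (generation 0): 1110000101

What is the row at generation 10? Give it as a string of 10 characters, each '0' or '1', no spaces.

Gen 0: 1110000101
Gen 1 (rule 26): 1001001000
Gen 2 (rule 169): 0000000011
Gen 3 (rule 210): 0000000101
Gen 4 (rule 60): 0000000111
Gen 5 (rule 26): 0000001100
Gen 6 (rule 169): 1111101001
Gen 7 (rule 210): 0111100110
Gen 8 (rule 60): 0100010101
Gen 9 (rule 26): 1010100000
Gen 10 (rule 169): 0101001111

Answer: 0101001111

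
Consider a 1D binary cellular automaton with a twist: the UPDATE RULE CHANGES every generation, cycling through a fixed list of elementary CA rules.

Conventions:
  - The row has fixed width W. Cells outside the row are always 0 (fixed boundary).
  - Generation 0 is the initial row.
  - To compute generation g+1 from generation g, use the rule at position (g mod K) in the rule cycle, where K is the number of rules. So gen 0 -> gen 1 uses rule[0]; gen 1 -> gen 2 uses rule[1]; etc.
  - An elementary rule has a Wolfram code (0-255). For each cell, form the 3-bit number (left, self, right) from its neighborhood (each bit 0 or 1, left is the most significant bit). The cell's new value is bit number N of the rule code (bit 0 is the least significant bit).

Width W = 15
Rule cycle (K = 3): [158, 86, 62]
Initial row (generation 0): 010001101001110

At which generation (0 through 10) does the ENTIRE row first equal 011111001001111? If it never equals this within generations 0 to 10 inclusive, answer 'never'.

Gen 0: 010001101001110
Gen 1 (rule 158): 111011001111101
Gen 2 (rule 86): 001001110000101
Gen 3 (rule 62): 011111001001111
Gen 4 (rule 158): 111110111111110
Gen 5 (rule 86): 000010000000011
Gen 6 (rule 62): 000111000000110
Gen 7 (rule 158): 001110100001101
Gen 8 (rule 86): 010010110010101
Gen 9 (rule 62): 111111101111111
Gen 10 (rule 158): 111111001111110

Answer: 3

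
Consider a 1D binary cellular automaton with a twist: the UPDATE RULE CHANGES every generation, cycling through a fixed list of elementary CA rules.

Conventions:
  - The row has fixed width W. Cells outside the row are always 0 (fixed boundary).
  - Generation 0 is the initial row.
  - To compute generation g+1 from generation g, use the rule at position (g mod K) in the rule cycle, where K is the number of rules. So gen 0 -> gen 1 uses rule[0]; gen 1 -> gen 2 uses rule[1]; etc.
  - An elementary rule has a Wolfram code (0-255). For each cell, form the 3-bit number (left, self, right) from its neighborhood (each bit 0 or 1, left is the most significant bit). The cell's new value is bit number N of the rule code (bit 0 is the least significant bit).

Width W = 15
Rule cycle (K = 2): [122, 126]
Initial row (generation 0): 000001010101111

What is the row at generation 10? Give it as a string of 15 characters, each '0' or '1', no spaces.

Answer: 101111100110001

Derivation:
Gen 0: 000001010101111
Gen 1 (rule 122): 000010101011001
Gen 2 (rule 126): 000111111111111
Gen 3 (rule 122): 001100000000001
Gen 4 (rule 126): 011110000000011
Gen 5 (rule 122): 110011000000111
Gen 6 (rule 126): 111111100001101
Gen 7 (rule 122): 100000110011110
Gen 8 (rule 126): 110001111110011
Gen 9 (rule 122): 111011000011111
Gen 10 (rule 126): 101111100110001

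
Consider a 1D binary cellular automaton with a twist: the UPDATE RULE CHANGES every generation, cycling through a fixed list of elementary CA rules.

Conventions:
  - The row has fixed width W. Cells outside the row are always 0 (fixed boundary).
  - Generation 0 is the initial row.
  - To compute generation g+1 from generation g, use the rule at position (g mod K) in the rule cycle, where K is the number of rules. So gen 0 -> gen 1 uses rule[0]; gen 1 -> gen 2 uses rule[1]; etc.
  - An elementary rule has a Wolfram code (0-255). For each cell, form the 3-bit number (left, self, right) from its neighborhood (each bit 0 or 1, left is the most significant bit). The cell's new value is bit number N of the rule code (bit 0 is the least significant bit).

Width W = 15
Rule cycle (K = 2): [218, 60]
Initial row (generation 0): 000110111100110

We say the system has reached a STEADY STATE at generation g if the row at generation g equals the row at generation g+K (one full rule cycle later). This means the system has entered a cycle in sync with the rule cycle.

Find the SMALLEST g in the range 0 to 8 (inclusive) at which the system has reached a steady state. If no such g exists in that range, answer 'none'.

Gen 0: 000110111100110
Gen 1 (rule 218): 001110111111111
Gen 2 (rule 60): 001001100000000
Gen 3 (rule 218): 010111110000000
Gen 4 (rule 60): 011100001000000
Gen 5 (rule 218): 111110010100000
Gen 6 (rule 60): 100001011110000
Gen 7 (rule 218): 010010011111000
Gen 8 (rule 60): 011011010000100
Gen 9 (rule 218): 111011001001010
Gen 10 (rule 60): 100110101101111

Answer: none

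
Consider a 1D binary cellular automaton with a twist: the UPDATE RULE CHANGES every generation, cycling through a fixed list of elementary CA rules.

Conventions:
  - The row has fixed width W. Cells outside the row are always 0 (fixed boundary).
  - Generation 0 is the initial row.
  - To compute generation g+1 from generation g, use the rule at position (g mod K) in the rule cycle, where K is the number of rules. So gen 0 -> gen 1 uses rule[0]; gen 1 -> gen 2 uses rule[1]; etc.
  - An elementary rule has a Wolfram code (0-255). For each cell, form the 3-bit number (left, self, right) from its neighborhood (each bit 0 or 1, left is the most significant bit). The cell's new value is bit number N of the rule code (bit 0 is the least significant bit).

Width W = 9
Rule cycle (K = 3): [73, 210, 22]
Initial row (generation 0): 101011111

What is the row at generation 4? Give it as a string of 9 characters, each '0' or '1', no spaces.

Gen 0: 101011111
Gen 1 (rule 73): 000010001
Gen 2 (rule 210): 000101010
Gen 3 (rule 22): 001101011
Gen 4 (rule 73): 101100011

Answer: 101100011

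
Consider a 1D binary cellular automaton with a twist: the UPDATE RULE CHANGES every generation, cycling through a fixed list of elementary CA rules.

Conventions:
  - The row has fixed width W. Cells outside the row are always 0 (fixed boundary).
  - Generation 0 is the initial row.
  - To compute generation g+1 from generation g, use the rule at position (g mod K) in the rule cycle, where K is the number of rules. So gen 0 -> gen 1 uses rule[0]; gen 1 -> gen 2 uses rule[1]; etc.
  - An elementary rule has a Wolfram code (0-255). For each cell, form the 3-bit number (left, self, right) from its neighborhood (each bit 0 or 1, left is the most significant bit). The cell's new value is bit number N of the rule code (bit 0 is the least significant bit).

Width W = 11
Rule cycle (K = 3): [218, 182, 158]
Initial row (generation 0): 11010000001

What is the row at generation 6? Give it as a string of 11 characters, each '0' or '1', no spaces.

Answer: 11100101101

Derivation:
Gen 0: 11010000001
Gen 1 (rule 218): 11001000010
Gen 2 (rule 182): 00111100111
Gen 3 (rule 158): 01111011110
Gen 4 (rule 218): 11111011111
Gen 5 (rule 182): 01110101110
Gen 6 (rule 158): 11100101101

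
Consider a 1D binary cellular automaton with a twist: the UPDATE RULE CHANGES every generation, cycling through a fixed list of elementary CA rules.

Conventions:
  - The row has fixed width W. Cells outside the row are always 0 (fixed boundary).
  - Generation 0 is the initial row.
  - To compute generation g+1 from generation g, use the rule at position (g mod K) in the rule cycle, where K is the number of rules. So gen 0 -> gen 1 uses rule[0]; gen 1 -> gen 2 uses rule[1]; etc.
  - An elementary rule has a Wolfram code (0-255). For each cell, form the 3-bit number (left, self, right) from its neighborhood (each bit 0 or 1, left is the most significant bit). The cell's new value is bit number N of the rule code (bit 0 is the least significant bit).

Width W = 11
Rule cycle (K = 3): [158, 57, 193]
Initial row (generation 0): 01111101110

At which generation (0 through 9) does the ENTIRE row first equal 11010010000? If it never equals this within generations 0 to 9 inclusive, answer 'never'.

Gen 0: 01111101110
Gen 1 (rule 158): 11111001101
Gen 2 (rule 57): 10000101010
Gen 3 (rule 193): 00110000000
Gen 4 (rule 158): 01101000000
Gen 5 (rule 57): 01010111111
Gen 6 (rule 193): 00000011111
Gen 7 (rule 158): 00000111110
Gen 8 (rule 57): 11110100001
Gen 9 (rule 193): 01110001100

Answer: never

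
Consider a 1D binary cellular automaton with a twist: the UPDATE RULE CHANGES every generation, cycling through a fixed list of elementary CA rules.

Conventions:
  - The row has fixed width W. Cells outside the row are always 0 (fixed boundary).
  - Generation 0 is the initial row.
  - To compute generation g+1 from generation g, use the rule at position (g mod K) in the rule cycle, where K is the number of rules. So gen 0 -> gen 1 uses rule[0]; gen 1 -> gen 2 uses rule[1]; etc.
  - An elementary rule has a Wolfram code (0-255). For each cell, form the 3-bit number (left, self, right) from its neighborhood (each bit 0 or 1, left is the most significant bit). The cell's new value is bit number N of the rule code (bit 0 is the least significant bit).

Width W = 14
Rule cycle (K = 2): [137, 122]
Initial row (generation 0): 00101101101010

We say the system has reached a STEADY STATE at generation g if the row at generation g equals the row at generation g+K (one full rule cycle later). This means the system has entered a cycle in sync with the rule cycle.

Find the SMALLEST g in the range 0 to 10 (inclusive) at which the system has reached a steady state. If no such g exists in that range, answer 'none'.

Gen 0: 00101101101010
Gen 1 (rule 137): 10001001000000
Gen 2 (rule 122): 01010110100000
Gen 3 (rule 137): 00000100001111
Gen 4 (rule 122): 00001010011001
Gen 5 (rule 137): 11100000010000
Gen 6 (rule 122): 10110000101000
Gen 7 (rule 137): 00100110000011
Gen 8 (rule 122): 01011111000111
Gen 9 (rule 137): 00011110010110
Gen 10 (rule 122): 00110011101111
Gen 11 (rule 137): 10100011001110
Gen 12 (rule 122): 01010111111011

Answer: none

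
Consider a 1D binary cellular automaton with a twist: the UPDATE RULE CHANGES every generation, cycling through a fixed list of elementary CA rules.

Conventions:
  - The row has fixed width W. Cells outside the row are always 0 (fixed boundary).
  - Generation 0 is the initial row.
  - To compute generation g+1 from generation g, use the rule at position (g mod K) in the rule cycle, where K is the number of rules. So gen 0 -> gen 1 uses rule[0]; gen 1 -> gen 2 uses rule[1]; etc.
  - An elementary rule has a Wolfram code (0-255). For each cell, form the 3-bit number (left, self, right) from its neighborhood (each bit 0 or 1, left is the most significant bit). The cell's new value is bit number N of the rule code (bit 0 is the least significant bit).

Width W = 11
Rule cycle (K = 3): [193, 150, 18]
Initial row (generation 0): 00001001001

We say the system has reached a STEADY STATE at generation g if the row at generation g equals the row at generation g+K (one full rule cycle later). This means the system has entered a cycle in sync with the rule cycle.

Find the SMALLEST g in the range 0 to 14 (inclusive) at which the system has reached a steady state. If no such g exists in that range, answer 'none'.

Gen 0: 00001001001
Gen 1 (rule 193): 11100000000
Gen 2 (rule 150): 01010000000
Gen 3 (rule 18): 10001000000
Gen 4 (rule 193): 00100011111
Gen 5 (rule 150): 01110101110
Gen 6 (rule 18): 10000000001
Gen 7 (rule 193): 00111111100
Gen 8 (rule 150): 01011111010
Gen 9 (rule 18): 10000000001
Gen 10 (rule 193): 00111111100
Gen 11 (rule 150): 01011111010
Gen 12 (rule 18): 10000000001
Gen 13 (rule 193): 00111111100
Gen 14 (rule 150): 01011111010
Gen 15 (rule 18): 10000000001
Gen 16 (rule 193): 00111111100
Gen 17 (rule 150): 01011111010

Answer: 6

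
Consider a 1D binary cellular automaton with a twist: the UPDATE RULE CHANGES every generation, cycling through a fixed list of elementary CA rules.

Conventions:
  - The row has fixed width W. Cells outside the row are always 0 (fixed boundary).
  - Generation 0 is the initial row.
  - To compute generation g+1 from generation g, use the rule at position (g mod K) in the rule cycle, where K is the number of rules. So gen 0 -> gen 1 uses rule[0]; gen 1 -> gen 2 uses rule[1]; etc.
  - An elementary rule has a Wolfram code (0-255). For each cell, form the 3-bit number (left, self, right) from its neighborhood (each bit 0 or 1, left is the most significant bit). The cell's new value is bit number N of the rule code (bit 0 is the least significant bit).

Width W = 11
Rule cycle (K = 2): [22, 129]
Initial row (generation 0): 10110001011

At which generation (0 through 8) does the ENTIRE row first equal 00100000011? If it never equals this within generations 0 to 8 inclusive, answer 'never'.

Gen 0: 10110001011
Gen 1 (rule 22): 10001011000
Gen 2 (rule 129): 00100000011
Gen 3 (rule 22): 01110000100
Gen 4 (rule 129): 00100110001
Gen 5 (rule 22): 01111001011
Gen 6 (rule 129): 00110000000
Gen 7 (rule 22): 01001000000
Gen 8 (rule 129): 00000011111

Answer: 2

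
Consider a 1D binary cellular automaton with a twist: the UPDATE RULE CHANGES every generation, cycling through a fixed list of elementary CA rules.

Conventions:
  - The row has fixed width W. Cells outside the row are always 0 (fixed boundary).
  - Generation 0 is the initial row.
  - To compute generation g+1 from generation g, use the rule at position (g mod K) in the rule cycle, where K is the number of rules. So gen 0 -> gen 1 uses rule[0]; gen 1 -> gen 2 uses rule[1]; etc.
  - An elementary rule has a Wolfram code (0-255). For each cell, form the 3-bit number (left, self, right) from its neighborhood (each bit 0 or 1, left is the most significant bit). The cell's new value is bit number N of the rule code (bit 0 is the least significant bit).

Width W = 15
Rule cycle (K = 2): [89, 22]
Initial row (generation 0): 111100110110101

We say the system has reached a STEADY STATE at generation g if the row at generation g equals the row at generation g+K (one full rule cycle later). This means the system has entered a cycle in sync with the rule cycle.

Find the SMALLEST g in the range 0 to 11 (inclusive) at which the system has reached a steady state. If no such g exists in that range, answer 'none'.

Gen 0: 111100110110101
Gen 1 (rule 89): 100110110110000
Gen 2 (rule 22): 111000000001000
Gen 3 (rule 89): 101111111100111
Gen 4 (rule 22): 100000000011000
Gen 5 (rule 89): 011111111011111
Gen 6 (rule 22): 100000000000000
Gen 7 (rule 89): 011111111111111
Gen 8 (rule 22): 100000000000000
Gen 9 (rule 89): 011111111111111
Gen 10 (rule 22): 100000000000000
Gen 11 (rule 89): 011111111111111
Gen 12 (rule 22): 100000000000000
Gen 13 (rule 89): 011111111111111

Answer: 6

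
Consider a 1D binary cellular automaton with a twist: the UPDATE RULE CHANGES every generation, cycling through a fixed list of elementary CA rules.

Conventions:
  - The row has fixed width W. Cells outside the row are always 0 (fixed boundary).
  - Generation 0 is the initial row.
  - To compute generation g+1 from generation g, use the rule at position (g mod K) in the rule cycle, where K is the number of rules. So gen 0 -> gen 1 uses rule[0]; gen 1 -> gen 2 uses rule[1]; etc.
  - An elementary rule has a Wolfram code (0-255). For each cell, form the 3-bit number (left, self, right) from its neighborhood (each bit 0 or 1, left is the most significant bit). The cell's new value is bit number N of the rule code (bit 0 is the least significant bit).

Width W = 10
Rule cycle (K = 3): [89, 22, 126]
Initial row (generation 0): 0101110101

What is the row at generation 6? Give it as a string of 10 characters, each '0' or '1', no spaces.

Gen 0: 0101110101
Gen 1 (rule 89): 0001010000
Gen 2 (rule 22): 0011011000
Gen 3 (rule 126): 0111111100
Gen 4 (rule 89): 0100000111
Gen 5 (rule 22): 1110001000
Gen 6 (rule 126): 1011011100

Answer: 1011011100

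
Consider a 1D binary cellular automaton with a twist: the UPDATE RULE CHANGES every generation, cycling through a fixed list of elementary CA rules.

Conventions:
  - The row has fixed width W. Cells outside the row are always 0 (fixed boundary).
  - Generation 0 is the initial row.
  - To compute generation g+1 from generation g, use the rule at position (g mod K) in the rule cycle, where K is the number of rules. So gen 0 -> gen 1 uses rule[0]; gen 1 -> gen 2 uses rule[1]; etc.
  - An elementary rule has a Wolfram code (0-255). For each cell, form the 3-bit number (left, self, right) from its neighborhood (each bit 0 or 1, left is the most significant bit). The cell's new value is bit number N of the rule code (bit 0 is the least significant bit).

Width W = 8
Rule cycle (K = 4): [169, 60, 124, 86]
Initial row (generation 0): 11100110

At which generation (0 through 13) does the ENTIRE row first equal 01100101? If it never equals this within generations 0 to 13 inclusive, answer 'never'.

Answer: never

Derivation:
Gen 0: 11100110
Gen 1 (rule 169): 11000100
Gen 2 (rule 60): 10100110
Gen 3 (rule 124): 11110111
Gen 4 (rule 86): 00010001
Gen 5 (rule 169): 11000100
Gen 6 (rule 60): 10100110
Gen 7 (rule 124): 11110111
Gen 8 (rule 86): 00010001
Gen 9 (rule 169): 11000100
Gen 10 (rule 60): 10100110
Gen 11 (rule 124): 11110111
Gen 12 (rule 86): 00010001
Gen 13 (rule 169): 11000100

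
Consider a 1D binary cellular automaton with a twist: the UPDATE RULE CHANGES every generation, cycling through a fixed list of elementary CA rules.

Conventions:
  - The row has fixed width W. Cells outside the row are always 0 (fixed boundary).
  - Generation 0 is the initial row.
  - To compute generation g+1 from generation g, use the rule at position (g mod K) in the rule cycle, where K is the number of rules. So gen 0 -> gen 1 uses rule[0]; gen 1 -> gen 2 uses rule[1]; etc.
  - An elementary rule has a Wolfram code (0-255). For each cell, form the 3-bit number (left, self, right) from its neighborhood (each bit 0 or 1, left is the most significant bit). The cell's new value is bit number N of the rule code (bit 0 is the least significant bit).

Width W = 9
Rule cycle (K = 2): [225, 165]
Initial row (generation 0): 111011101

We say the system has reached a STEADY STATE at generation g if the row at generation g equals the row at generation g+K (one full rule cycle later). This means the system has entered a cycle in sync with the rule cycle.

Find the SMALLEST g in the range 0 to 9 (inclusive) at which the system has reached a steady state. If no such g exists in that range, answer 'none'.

Answer: 8

Derivation:
Gen 0: 111011101
Gen 1 (rule 225): 011101110
Gen 2 (rule 165): 001010100
Gen 3 (rule 225): 100101001
Gen 4 (rule 165): 100111001
Gen 5 (rule 225): 000011000
Gen 6 (rule 165): 111000011
Gen 7 (rule 225): 011011001
Gen 8 (rule 165): 000100001
Gen 9 (rule 225): 110001100
Gen 10 (rule 165): 000100001
Gen 11 (rule 225): 110001100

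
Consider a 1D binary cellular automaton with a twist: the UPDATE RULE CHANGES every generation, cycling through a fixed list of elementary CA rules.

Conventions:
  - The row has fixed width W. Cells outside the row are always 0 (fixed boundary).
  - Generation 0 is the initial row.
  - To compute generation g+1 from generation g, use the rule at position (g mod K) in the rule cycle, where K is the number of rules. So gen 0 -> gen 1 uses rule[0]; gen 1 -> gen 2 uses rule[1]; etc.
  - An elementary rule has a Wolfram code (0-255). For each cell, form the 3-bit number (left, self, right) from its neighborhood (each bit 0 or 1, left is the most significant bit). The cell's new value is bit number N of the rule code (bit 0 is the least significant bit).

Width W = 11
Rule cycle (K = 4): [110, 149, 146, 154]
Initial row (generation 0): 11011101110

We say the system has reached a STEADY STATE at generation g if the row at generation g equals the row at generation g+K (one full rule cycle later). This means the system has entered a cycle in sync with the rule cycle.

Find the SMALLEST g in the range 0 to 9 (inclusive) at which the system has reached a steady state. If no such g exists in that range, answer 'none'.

Answer: none

Derivation:
Gen 0: 11011101110
Gen 1 (rule 110): 11110111010
Gen 2 (rule 149): 01100010011
Gen 3 (rule 146): 10010101100
Gen 4 (rule 154): 01100001010
Gen 5 (rule 110): 11100011110
Gen 6 (rule 149): 01011001101
Gen 7 (rule 146): 10000110000
Gen 8 (rule 154): 01001101000
Gen 9 (rule 110): 11011111000
Gen 10 (rule 149): 00001110111
Gen 11 (rule 146): 00010100010
Gen 12 (rule 154): 00100010101
Gen 13 (rule 110): 01100111111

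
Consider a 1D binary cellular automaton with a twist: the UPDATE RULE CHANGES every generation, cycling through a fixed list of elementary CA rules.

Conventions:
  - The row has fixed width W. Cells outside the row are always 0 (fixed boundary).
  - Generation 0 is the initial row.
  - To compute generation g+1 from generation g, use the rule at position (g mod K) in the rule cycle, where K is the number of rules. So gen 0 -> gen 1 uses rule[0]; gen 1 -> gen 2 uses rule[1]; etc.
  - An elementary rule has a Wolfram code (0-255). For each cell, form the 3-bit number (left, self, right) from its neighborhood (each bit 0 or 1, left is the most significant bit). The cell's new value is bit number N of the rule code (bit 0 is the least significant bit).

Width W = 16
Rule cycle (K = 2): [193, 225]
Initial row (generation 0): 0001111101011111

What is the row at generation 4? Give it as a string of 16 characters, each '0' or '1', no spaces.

Gen 0: 0001111101011111
Gen 1 (rule 193): 1100111100001111
Gen 2 (rule 225): 0100011101100111
Gen 3 (rule 193): 0001001100100011
Gen 4 (rule 225): 1100000100001001

Answer: 1100000100001001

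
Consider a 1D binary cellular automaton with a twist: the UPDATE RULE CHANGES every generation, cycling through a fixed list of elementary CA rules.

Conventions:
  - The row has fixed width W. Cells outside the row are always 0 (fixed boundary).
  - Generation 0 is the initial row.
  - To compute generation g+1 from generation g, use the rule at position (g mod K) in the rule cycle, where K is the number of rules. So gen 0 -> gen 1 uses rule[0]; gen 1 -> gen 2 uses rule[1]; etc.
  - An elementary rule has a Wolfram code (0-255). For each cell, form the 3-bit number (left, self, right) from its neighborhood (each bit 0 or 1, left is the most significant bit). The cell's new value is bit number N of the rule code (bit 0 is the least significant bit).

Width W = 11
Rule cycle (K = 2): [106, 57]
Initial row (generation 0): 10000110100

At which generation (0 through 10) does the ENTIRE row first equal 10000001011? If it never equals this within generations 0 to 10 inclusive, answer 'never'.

Gen 0: 10000110100
Gen 1 (rule 106): 00001111000
Gen 2 (rule 57): 11101000111
Gen 3 (rule 106): 10110001101
Gen 4 (rule 57): 01101101010
Gen 5 (rule 106): 11111110100
Gen 6 (rule 57): 10000001011
Gen 7 (rule 106): 00000010111
Gen 8 (rule 57): 11111001100
Gen 9 (rule 106): 10001011100
Gen 10 (rule 57): 01100110011

Answer: 6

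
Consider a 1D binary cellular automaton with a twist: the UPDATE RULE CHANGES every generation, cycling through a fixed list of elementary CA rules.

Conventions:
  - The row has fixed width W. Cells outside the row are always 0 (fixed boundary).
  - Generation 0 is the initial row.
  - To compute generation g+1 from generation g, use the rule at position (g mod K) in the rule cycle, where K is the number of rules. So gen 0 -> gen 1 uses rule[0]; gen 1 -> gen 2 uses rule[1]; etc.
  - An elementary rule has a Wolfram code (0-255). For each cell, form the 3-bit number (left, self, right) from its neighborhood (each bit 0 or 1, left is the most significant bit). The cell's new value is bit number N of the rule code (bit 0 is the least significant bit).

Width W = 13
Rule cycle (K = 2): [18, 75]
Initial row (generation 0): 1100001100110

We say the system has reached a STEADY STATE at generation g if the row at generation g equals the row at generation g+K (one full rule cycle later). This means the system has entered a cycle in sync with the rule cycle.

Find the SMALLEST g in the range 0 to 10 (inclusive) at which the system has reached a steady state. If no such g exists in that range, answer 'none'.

Answer: 5

Derivation:
Gen 0: 1100001100110
Gen 1 (rule 18): 0010010011001
Gen 2 (rule 75): 1100100111010
Gen 3 (rule 18): 0011011000001
Gen 4 (rule 75): 1111011011110
Gen 5 (rule 18): 0000000000001
Gen 6 (rule 75): 1111111111110
Gen 7 (rule 18): 0000000000001
Gen 8 (rule 75): 1111111111110
Gen 9 (rule 18): 0000000000001
Gen 10 (rule 75): 1111111111110
Gen 11 (rule 18): 0000000000001
Gen 12 (rule 75): 1111111111110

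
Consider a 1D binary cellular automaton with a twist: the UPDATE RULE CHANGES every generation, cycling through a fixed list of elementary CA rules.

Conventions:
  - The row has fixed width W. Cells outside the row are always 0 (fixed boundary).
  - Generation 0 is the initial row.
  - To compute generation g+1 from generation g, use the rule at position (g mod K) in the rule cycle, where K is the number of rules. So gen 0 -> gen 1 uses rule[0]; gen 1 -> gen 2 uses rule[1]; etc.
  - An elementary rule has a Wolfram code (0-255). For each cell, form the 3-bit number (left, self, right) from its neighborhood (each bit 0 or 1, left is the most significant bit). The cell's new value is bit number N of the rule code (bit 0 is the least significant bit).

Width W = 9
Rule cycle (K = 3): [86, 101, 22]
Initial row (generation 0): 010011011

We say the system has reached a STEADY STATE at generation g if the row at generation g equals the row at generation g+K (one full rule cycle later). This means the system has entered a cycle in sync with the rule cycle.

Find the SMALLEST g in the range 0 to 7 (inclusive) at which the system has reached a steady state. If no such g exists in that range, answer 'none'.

Answer: 2

Derivation:
Gen 0: 010011011
Gen 1 (rule 86): 111101001
Gen 2 (rule 101): 000111001
Gen 3 (rule 22): 001000111
Gen 4 (rule 86): 011101001
Gen 5 (rule 101): 000111001
Gen 6 (rule 22): 001000111
Gen 7 (rule 86): 011101001
Gen 8 (rule 101): 000111001
Gen 9 (rule 22): 001000111
Gen 10 (rule 86): 011101001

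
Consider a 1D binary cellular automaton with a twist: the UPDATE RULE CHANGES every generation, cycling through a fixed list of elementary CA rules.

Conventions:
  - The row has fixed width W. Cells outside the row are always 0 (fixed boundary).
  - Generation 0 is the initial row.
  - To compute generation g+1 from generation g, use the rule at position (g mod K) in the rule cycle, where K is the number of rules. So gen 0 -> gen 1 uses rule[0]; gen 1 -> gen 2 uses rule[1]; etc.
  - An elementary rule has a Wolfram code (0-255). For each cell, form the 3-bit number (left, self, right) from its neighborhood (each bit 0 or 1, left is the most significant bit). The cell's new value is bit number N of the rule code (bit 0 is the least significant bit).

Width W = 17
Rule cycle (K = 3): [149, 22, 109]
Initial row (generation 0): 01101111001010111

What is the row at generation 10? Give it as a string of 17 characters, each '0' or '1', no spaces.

Answer: 00011111101010101

Derivation:
Gen 0: 01101111001010111
Gen 1 (rule 149): 00000110101010010
Gen 2 (rule 22): 00001000101011111
Gen 3 (rule 109): 11101010111110001
Gen 4 (rule 149): 01001010011101101
Gen 5 (rule 22): 11111011100000001
Gen 6 (rule 109): 10001110101111101
Gen 7 (rule 149): 11100100100111001
Gen 8 (rule 22): 00011111111000111
Gen 9 (rule 109): 11010000001010101
Gen 10 (rule 149): 00011111101010101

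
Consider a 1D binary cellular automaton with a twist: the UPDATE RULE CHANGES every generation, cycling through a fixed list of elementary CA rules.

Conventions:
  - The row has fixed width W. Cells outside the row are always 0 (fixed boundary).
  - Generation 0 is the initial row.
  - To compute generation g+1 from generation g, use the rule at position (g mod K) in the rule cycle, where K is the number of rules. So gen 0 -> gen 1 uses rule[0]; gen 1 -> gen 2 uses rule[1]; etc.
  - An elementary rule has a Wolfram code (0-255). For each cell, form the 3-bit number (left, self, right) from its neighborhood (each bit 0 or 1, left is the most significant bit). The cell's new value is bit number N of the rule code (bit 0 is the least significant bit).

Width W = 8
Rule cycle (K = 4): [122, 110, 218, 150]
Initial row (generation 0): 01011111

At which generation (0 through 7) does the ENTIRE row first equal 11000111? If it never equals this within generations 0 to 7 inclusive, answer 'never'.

Answer: 6

Derivation:
Gen 0: 01011111
Gen 1 (rule 122): 10110001
Gen 2 (rule 110): 11110011
Gen 3 (rule 218): 11111111
Gen 4 (rule 150): 01111110
Gen 5 (rule 122): 11000011
Gen 6 (rule 110): 11000111
Gen 7 (rule 218): 11101111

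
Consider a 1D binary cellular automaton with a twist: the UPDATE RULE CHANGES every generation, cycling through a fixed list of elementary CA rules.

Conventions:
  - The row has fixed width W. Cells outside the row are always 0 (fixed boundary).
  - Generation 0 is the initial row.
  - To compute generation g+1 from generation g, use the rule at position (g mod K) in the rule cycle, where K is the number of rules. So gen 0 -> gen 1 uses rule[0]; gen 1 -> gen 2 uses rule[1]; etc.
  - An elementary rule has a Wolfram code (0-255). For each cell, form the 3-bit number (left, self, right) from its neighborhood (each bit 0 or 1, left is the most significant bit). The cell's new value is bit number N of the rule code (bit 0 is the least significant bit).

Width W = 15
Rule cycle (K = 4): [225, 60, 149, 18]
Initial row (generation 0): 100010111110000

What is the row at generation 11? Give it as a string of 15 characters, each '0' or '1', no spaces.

Answer: 000000110111111

Derivation:
Gen 0: 100010111110000
Gen 1 (rule 225): 001001011110111
Gen 2 (rule 60): 001101110001100
Gen 3 (rule 149): 100000101100011
Gen 4 (rule 18): 010001000010100
Gen 5 (rule 225): 000100011001001
Gen 6 (rule 60): 000110010101101
Gen 7 (rule 149): 110001010100001
Gen 8 (rule 18): 001010000010010
Gen 9 (rule 225): 100100111000000
Gen 10 (rule 60): 110110100100000
Gen 11 (rule 149): 000000110111111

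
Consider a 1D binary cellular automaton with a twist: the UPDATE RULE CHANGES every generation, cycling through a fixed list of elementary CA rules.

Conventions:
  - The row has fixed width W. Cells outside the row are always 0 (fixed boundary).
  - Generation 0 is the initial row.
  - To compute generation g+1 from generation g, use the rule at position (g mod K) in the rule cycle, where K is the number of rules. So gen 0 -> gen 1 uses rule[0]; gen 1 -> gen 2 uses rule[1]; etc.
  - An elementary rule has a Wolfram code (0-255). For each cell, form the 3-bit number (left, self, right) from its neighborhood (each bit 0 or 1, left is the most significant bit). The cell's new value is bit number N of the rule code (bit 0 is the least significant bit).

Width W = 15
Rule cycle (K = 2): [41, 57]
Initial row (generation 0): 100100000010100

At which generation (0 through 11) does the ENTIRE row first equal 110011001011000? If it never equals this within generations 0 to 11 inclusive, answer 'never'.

Gen 0: 100100000010100
Gen 1 (rule 41): 000001111001001
Gen 2 (rule 57): 111101000100100
Gen 3 (rule 41): 100010010000001
Gen 4 (rule 57): 011001001111100
Gen 5 (rule 41): 010000001000001
Gen 6 (rule 57): 001111100111100
Gen 7 (rule 41): 101000000100001
Gen 8 (rule 57): 010111110011100
Gen 9 (rule 41): 001100000010001
Gen 10 (rule 57): 101011111001100
Gen 11 (rule 41): 010110000001001

Answer: never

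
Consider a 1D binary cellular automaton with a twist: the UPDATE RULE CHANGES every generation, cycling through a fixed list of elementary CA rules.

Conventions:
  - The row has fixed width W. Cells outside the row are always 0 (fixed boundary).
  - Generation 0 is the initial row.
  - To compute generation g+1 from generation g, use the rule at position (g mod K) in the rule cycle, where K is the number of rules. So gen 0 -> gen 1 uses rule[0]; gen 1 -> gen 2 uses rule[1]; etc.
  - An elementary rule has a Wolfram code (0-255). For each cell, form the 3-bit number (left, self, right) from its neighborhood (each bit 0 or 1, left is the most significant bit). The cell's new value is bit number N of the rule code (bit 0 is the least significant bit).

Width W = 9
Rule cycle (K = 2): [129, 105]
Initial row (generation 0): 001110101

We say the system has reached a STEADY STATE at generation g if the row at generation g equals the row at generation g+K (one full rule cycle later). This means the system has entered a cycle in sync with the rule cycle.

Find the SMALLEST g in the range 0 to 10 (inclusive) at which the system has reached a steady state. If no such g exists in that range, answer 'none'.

Answer: none

Derivation:
Gen 0: 001110101
Gen 1 (rule 129): 100100000
Gen 2 (rule 105): 000001111
Gen 3 (rule 129): 111100110
Gen 4 (rule 105): 100100110
Gen 5 (rule 129): 000000000
Gen 6 (rule 105): 111111111
Gen 7 (rule 129): 011111110
Gen 8 (rule 105): 010000010
Gen 9 (rule 129): 000111000
Gen 10 (rule 105): 110101011
Gen 11 (rule 129): 000000000
Gen 12 (rule 105): 111111111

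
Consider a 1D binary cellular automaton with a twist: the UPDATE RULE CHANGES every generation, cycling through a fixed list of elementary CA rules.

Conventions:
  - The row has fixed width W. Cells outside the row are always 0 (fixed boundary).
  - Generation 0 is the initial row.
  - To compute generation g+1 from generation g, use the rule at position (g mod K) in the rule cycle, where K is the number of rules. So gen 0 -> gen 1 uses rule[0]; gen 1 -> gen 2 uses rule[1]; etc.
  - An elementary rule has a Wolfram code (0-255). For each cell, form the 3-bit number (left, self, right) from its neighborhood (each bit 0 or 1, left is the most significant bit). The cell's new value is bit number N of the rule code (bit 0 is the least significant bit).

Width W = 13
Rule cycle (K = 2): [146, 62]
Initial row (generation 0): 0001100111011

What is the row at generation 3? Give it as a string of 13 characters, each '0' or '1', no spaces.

Answer: 1011100010100

Derivation:
Gen 0: 0001100111011
Gen 1 (rule 146): 0010011010000
Gen 2 (rule 62): 0111110111000
Gen 3 (rule 146): 1011100010100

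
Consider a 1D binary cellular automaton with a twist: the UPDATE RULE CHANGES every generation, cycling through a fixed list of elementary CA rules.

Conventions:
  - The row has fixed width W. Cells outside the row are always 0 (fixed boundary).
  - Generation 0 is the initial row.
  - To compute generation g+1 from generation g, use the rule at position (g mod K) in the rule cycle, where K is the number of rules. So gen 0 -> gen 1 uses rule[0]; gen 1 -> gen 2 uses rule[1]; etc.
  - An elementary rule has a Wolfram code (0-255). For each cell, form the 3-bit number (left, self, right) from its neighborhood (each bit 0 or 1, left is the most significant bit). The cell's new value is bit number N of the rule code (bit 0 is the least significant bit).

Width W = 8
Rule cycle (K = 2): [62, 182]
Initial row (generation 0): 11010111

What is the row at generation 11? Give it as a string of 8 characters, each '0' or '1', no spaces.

Answer: 10110011

Derivation:
Gen 0: 11010111
Gen 1 (rule 62): 10111100
Gen 2 (rule 182): 11011010
Gen 3 (rule 62): 10110111
Gen 4 (rule 182): 11001010
Gen 5 (rule 62): 10111111
Gen 6 (rule 182): 11011110
Gen 7 (rule 62): 10110001
Gen 8 (rule 182): 11001011
Gen 9 (rule 62): 10111110
Gen 10 (rule 182): 11011101
Gen 11 (rule 62): 10110011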